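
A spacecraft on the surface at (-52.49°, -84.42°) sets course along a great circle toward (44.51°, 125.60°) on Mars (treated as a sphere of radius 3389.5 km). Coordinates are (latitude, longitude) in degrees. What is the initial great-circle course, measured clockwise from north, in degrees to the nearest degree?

Δλ = -149.980° = -2.6176 rad.
y = sin Δλ · cos φ₂ = (-0.5003)(0.7131) = -0.3568
x = cos φ₁ sin φ₂ − sin φ₁ cos φ₂ cos Δλ = (0.6089)(0.7010) − (-0.7932)(0.7131)(-0.8659) = -0.0629
θ = atan2(y, x) = -100.00°; adding 360° gives 260°.

260°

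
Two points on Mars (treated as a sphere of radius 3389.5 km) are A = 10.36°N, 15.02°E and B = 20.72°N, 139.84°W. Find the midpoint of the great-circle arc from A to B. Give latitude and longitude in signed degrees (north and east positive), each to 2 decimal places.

Central angle δ = 2.4485 rad. Interpolating on the sphere with fraction f = 0.5:
P = [sin((1−f)δ)·A + sin(fδ)·B] / sin δ = 1.4722·A + 1.4722·B in Cartesian coordinates,
giving P = (0.3464, -0.5127, 0.7856), i.e. latitude 51.78°, longitude -55.96°.

51.78°, -55.96°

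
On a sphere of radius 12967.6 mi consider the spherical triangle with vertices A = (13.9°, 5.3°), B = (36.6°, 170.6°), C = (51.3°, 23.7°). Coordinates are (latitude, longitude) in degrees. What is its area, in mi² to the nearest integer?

Side lengths (central angles): a = 1.5260, b = 0.7023, c = 2.2276 rad; semiperimeter s = 2.2279.
By l'Huilier's theorem, tan(E/4) = √[tan(s/2) tan((s−a)/2) tan((s−b)/2) tan((s−c)/2)], giving spherical excess E = 0.0430 rad.
Area = E·R² = 0.0430 × (12967.6)² ≈ 7227192 mi².

7227192 mi²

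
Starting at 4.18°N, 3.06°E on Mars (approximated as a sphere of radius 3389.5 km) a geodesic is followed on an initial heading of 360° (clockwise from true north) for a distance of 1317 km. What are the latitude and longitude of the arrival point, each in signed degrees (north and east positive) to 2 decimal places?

26.44°, 3.06°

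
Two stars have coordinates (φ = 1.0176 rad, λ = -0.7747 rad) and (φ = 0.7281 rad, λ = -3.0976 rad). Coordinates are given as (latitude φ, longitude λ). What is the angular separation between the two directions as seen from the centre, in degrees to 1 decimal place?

72.6°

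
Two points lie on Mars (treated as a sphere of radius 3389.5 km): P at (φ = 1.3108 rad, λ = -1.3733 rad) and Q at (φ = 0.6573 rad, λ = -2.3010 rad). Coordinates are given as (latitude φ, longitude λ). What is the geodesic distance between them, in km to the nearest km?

2636 km

With latitudes φ₁ = 75.103°, φ₂ = 37.661° and longitude difference Δλ = -53.153°:
cos c = sin φ₁ sin φ₂ + cos φ₁ cos φ₂ cos Δλ = (0.9664)(0.6110) + (0.2571)(0.7916)(0.5997) = 0.71249,
so c = arccos(0.71249) = 0.77776 rad.
Distance = R·c = 3389.5 × 0.7778 ≈ 2636 km.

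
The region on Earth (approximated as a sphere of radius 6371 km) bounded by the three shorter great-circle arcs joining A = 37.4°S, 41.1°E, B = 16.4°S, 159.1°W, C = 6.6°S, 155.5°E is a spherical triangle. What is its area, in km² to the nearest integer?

Side lengths (central angles): a = 0.7932, b = 1.8299, c = 2.1457 rad; semiperimeter s = 2.3844.
By l'Huilier's theorem, tan(E/4) = √[tan(s/2) tan((s−a)/2) tan((s−b)/2) tan((s−c)/2)], giving spherical excess E = 1.1507 rad.
Area = E·R² = 1.1507 × (6371)² ≈ 46708260 km².

46708260 km²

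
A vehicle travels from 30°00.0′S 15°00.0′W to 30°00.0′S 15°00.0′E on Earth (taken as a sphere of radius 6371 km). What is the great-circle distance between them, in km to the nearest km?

2881 km

With latitudes φ₁ = -30.000°, φ₂ = -30.000° and longitude difference Δλ = 30.000°:
Haversine: a = sin²(Δφ/2) + cos φ₁ cos φ₂ sin²(Δλ/2) = 0.0000 + (0.8660)(0.8660)(0.0670) = 0.05024.
Central angle c = 2·arcsin(√a) = 0.45213 rad.
Distance = R·c = 6371 × 0.4521 ≈ 2881 km.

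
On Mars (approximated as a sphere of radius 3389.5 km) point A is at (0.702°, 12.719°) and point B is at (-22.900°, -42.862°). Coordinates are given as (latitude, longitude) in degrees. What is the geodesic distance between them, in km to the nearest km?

3487 km

Let φ₁ = 0.0123 rad, φ₂ = -0.3997 rad, and Δλ = -0.9701 rad.
cos c = sin φ₁ sin φ₂ + cos φ₁ cos φ₂ cos Δλ = (0.0123)(-0.3891) + (0.9999)(0.9212)(0.5652) = 0.51588,
so c = arccos(0.51588) = 1.02876 rad.
Distance = R·c = 3389.5 × 1.0288 ≈ 3487 km.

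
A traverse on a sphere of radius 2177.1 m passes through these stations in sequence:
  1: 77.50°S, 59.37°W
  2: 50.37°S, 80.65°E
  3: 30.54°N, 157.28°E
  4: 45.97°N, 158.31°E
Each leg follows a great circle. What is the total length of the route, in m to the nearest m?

6480 m

Leg 1→2: central angle 0.8683 rad, distance 1890.3 m.
Leg 2→3: central angle 1.8383 rad, distance 4002.2 m.
Leg 3→4: central angle 0.2697 rad, distance 587.1 m.
Total: 1890.3 + 4002.2 + 587.1 ≈ 6480 m.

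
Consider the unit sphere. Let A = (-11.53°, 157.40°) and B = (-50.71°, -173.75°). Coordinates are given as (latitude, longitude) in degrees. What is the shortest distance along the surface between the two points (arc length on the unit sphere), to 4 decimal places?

Let φ₁ = -0.2012 rad, φ₂ = -0.8851 rad, and Δλ = 0.5035 rad.
Haversine: a = sin²(Δφ/2) + cos φ₁ cos φ₂ sin²(Δλ/2) = 0.1124 + (0.9798)(0.6332)(0.0621) = 0.15092.
Central angle c = 2·arcsin(√a) = 0.79798 rad.
On the unit sphere the arc length equals the central angle: 0.7980.

0.7980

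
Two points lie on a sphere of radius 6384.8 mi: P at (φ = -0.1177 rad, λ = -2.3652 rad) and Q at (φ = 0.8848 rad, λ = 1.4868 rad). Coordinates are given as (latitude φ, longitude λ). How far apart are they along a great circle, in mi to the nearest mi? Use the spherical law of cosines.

13884 mi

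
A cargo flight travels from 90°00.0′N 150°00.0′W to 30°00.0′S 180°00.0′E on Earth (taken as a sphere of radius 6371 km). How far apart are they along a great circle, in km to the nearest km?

13343 km

In radians: φ₁ = 1.5708, φ₂ = -0.5236, Δλ = -30.000° = -0.5236 rad.
cos c = sin φ₁ sin φ₂ + cos φ₁ cos φ₂ cos Δλ = (1.0000)(-0.5000) + (0.0000)(0.8660)(0.8660) = -0.50000,
so c = arccos(-0.50000) = 2.09440 rad.
Distance = R·c = 6371 × 2.0944 ≈ 13343 km.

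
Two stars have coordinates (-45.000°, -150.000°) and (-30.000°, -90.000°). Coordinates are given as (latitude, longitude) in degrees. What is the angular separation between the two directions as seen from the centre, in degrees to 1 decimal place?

48.7°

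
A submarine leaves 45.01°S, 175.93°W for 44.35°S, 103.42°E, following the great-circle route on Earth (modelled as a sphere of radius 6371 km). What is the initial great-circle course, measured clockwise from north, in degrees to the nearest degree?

240°

With φ₁ = -0.7856, φ₂ = -0.7741, Δλ = -1.4076 rad, the forward-azimuth formula gives
θ = atan2( sin Δλ cos φ₂ , cos φ₁ sin φ₂ − sin φ₁ cos φ₂ cos Δλ ) = atan2(-0.7056, -0.4120) = -120.28°.
Adding 360° brings this into [0°, 360°): 240°.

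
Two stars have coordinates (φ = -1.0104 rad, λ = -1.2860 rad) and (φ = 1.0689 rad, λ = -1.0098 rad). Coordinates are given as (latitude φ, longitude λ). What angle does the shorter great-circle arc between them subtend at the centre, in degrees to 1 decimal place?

119.8°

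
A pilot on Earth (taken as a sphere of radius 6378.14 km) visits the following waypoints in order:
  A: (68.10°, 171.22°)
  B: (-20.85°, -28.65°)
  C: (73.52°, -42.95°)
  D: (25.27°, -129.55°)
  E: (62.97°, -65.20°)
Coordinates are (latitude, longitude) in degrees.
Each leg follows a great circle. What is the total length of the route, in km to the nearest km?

38621 km

Leg A→B: central angle 2.2890 rad, distance 14599.7 km.
Leg B→C: central angle 1.6553 rad, distance 10557.8 km.
Leg C→D: central angle 1.1323 rad, distance 7222.1 km.
Leg D→E: central angle 0.9786 rad, distance 6241.9 km.
Total: 14599.7 + 10557.8 + 7222.1 + 6241.9 ≈ 38621 km.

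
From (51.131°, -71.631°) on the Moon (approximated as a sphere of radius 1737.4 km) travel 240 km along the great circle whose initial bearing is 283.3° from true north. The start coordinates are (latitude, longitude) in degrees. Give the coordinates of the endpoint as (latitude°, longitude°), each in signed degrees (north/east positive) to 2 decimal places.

52.28°, -84.28°

Angular distance δ = d/R = 240/1737.4 = 0.13814 rad; initial bearing θ = 4.9445 rad.
sin φ₂ = sin φ₁ cos δ + cos φ₁ sin δ cos θ = (0.7786)(0.9905) + (0.6275)(0.1377)(0.2300) = 0.7910, so φ₂ = 52.28°.
Δλ = atan2(sin θ sin δ cos φ₁, cos δ − sin φ₁ sin φ₂) = atan2(-0.0841, 0.3746) = -12.653°.
λ₂ = -71.631° − 12.653° = -84.28°.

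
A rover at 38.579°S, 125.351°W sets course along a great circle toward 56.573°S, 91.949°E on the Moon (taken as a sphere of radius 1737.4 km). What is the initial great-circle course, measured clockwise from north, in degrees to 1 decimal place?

Δλ = -142.700° = -2.4906 rad.
y = sin Δλ · cos φ₂ = (-0.6060)(0.5509) = -0.3338
x = cos φ₁ sin φ₂ − sin φ₁ cos φ₂ cos Δλ = (0.7817)(-0.8346) − (-0.6236)(0.5509)(-0.7955) = -0.9257
θ = atan2(y, x) = -160.17°; adding 360° gives 199.8°.

199.8°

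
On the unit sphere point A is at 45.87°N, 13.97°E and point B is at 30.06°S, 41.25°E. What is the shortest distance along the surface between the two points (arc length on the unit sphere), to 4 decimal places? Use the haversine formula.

1.3938

In radians: φ₁ = 0.8006, φ₂ = -0.5246, Δλ = 27.280° = 0.4761 rad.
Haversine: a = sin²(Δφ/2) + cos φ₁ cos φ₂ sin²(Δλ/2) = 0.3784 + (0.6963)(0.8655)(0.0556) = 0.41196.
Central angle c = 2·arcsin(√a) = 1.39379 rad.
On the unit sphere the arc length equals the central angle: 1.3938.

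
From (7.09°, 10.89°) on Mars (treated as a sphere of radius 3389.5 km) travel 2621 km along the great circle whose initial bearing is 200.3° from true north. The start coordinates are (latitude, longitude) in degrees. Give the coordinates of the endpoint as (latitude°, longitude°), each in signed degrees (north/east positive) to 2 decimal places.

Angular distance δ = d/R = 2621/3389.5 = 0.77327 rad; initial bearing θ = 3.4959 rad.
sin φ₂ = sin φ₁ cos δ + cos φ₁ sin δ cos θ = (0.1234)(0.7156) + (0.9924)(0.6985)(-0.9379) = -0.5618, so φ₂ = -34.18°.
Δλ = atan2(sin θ sin δ cos φ₁, cos δ − sin φ₁ sin φ₂) = atan2(-0.2405, 0.7850) = -17.032°.
λ₂ = 10.890° − 17.032° = -6.14°.

-34.18°, -6.14°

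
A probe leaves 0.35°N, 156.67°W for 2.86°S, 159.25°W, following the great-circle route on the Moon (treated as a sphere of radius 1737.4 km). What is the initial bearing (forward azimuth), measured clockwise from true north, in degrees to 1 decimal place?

218.8°

With φ₁ = 0.0061, φ₂ = -0.0499, Δλ = -0.0450 rad, the forward-azimuth formula gives
θ = atan2( sin Δλ cos φ₂ , cos φ₁ sin φ₂ − sin φ₁ cos φ₂ cos Δλ ) = atan2(-0.0450, -0.0560) = -141.24°.
Adding 360° brings this into [0°, 360°): 218.8°.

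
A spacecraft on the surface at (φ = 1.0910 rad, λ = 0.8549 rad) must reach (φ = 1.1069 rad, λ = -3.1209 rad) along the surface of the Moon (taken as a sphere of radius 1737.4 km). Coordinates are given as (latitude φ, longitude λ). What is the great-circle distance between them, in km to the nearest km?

1489 km

Let φ₁ = 1.0910 rad, φ₂ = 1.1069 rad, and Δλ = 2.3074 rad.
cos c = sin φ₁ sin φ₂ + cos φ₁ cos φ₂ cos Δλ = (0.8871)(0.8943) + (0.4616)(0.4474)(-0.6718) = 0.65459,
so c = arccos(0.65459) = 0.85715 rad.
Distance = R·c = 1737.4 × 0.8572 ≈ 1489 km.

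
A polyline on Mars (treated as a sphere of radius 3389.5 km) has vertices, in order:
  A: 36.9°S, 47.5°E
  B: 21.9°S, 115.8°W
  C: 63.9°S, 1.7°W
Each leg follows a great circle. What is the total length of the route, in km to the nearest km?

11798 km

Leg A→B: central angle 2.0791 rad, distance 7047.2 km.
Leg B→C: central angle 1.4017 rad, distance 4751.1 km.
Total: 7047.2 + 4751.1 ≈ 11798 km.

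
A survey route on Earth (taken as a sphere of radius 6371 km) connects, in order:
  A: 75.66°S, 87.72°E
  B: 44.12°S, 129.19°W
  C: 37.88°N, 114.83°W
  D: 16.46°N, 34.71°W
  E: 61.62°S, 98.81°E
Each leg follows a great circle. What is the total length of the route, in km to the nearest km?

Leg A→B: central angle 1.0095 rad, distance 6431.4 km.
Leg B→C: central angle 1.4490 rad, distance 9231.7 km.
Leg C→D: central angle 1.2621 rad, distance 8040.6 km.
Leg D→E: central angle 2.1690 rad, distance 13818.9 km.
Total: 6431.4 + 9231.7 + 8040.6 + 13818.9 ≈ 37523 km.

37523 km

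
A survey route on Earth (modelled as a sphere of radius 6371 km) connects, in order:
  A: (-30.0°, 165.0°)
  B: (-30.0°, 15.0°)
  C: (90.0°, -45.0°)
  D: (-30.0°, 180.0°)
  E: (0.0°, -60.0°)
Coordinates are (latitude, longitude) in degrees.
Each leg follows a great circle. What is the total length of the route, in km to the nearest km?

Leg A→B: central angle 1.9818 rad, distance 12626.0 km.
Leg B→C: central angle 2.0944 rad, distance 13343.4 km.
Leg C→D: central angle 2.0944 rad, distance 13343.4 km.
Leg D→E: central angle 2.0186 rad, distance 12860.7 km.
Total: 12626.0 + 13343.4 + 13343.4 + 12860.7 ≈ 52173 km.

52173 km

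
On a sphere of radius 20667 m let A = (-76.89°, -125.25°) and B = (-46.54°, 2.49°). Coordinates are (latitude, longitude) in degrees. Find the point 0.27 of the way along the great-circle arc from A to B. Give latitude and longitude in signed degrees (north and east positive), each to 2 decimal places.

-79.96°, -51.02°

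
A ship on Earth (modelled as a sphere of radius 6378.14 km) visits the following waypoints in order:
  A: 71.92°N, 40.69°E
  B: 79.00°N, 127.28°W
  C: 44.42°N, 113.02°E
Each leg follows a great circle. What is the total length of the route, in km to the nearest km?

8977 km

Leg A→B: central angle 0.5049 rad, distance 3220.1 km.
Leg B→C: central angle 0.9027 rad, distance 5757.2 km.
Total: 3220.1 + 5757.2 ≈ 8977 km.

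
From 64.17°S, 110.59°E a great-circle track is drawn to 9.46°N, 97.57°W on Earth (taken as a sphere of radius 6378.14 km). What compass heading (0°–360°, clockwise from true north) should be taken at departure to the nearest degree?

147°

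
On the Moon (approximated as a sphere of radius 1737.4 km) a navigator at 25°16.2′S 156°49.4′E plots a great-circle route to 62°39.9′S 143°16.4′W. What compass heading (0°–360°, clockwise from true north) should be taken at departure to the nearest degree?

Δλ = 59.903° = 1.0455 rad.
y = sin Δλ · cos φ₂ = (0.8652)(0.4592) = 0.3973
x = cos φ₁ sin φ₂ − sin φ₁ cos φ₂ cos Δλ = (0.9043)(-0.8883) − (-0.4269)(0.4592)(0.5015) = -0.7050
θ = atan2(y, x) = 150.60°, so the bearing is 151°.

151°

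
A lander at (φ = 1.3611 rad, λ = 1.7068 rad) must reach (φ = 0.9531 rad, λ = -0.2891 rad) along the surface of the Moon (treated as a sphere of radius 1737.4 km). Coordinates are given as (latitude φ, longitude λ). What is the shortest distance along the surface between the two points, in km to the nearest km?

In radians: φ₁ = 1.3611, φ₂ = 0.9531, Δλ = -114.357° = -1.9959 rad.
cos c = sin φ₁ sin φ₂ + cos φ₁ cos φ₂ cos Δλ = (0.9781)(0.8152) + (0.2082)(0.5792)(-0.4124) = 0.74764,
so c = arccos(0.74764) = 0.72630 rad.
Distance = R·c = 1737.4 × 0.7263 ≈ 1262 km.

1262 km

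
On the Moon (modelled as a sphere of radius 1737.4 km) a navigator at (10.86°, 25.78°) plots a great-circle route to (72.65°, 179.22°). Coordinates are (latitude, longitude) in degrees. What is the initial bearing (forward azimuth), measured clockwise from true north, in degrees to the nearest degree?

Δλ = 153.440° = 2.6780 rad.
y = sin Δλ · cos φ₂ = (0.4471)(0.2982) = 0.1333
x = cos φ₁ sin φ₂ − sin φ₁ cos φ₂ cos Δλ = (0.9821)(0.9545) − (0.1884)(0.2982)(-0.8945) = 0.9877
θ = atan2(y, x) = 7.69°, so the bearing is 8°.

8°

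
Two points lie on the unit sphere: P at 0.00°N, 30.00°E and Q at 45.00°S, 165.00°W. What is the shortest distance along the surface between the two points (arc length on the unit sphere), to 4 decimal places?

With latitudes φ₁ = 0.000°, φ₂ = -45.000° and longitude difference Δλ = 165.000°:
Haversine: a = sin²(Δφ/2) + cos φ₁ cos φ₂ sin²(Δλ/2) = 0.1464 + (1.0000)(0.7071)(0.9830) = 0.84151.
Central angle c = 2·arcsin(√a) = 2.32268 rad.
On the unit sphere the arc length equals the central angle: 2.3227.

2.3227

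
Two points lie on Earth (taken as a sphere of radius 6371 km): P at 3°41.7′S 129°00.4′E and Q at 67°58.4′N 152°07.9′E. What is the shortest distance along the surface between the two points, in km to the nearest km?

8170 km

In radians: φ₁ = -0.0645, φ₂ = 1.1864, Δλ = 23.125° = 0.4036 rad.
cos c = sin φ₁ sin φ₂ + cos φ₁ cos φ₂ cos Δλ = (-0.0644)(0.9270) + (0.9979)(0.3750)(0.9197) = 0.28445,
so c = arccos(0.28445) = 1.28237 rad.
Distance = R·c = 6371 × 1.2824 ≈ 8170 km.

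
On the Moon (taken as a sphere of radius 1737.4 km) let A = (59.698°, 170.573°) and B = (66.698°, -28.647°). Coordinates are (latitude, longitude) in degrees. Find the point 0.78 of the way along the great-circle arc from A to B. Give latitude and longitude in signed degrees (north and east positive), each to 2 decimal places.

77.83°, -40.14°

Central angle δ = 0.9217 rad. Interpolating on the sphere with fraction f = 0.78:
P = [sin((1−f)δ)·A + sin(fδ)·B] / sin δ = 0.2528·A + 0.8267·B in Cartesian coordinates,
giving P = (0.1612, -0.1359, 0.9775), i.e. latitude 77.83°, longitude -40.14°.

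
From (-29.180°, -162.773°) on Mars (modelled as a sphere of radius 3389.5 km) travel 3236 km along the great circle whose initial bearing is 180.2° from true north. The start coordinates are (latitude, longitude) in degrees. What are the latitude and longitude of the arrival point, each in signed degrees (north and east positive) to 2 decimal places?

Angular distance δ = d/R = 3236/3389.5 = 0.95471 rad; initial bearing θ = 3.1451 rad.
sin φ₂ = sin φ₁ cos δ + cos φ₁ sin δ cos θ = (-0.4876)(0.5778) + (0.8731)(0.8161)(-1.0000) = -0.9943, so φ₂ = -83.88°.
Δλ = atan2(sin θ sin δ cos φ₁, cos δ − sin φ₁ sin φ₂) = atan2(-0.0025, 0.0931) = -1.531°.
λ₂ = -162.773° − 1.531° = -164.30°.

-83.88°, -164.30°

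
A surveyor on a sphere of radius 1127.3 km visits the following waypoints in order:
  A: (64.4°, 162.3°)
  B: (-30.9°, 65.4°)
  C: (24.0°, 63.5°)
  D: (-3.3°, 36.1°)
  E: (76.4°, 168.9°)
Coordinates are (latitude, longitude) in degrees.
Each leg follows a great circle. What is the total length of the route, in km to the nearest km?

Leg A→B: central angle 2.1033 rad, distance 2371.0 km.
Leg B→C: central angle 0.9587 rad, distance 1080.8 km.
Leg C→D: central angle 0.6660 rad, distance 750.8 km.
Leg D→E: central angle 1.7879 rad, distance 2015.6 km.
Total: 2371.0 + 1080.8 + 750.8 + 2015.6 ≈ 6218 km.

6218 km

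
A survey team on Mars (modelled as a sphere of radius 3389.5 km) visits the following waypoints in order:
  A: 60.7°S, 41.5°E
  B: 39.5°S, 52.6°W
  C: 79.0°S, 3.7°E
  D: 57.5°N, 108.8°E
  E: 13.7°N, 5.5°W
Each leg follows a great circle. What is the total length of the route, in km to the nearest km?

Leg A→B: central angle 1.0149 rad, distance 3440.0 km.
Leg B→C: central angle 0.7868 rad, distance 2667.0 km.
Leg C→D: central angle 2.5956 rad, distance 8797.7 km.
Leg D→E: central angle 1.5859 rad, distance 5375.3 km.
Total: 3440.0 + 2667.0 + 8797.7 + 5375.3 ≈ 20280 km.

20280 km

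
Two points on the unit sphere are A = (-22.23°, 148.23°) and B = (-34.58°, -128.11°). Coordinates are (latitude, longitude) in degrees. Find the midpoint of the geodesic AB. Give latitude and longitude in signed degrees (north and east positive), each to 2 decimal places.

The central angle between A and B is δ = 1.2673 rad.
With f = 0.5, the slerp weights are sin((1−f)δ)/sin δ = 0.6204 and sin(fδ)/sin δ = 0.6204.
Weighted sum of the unit vectors: (0.6204)·(-0.7870,0.4874,-0.3783) + (0.6204)·(-0.5081,-0.6478,-0.5676) = (-0.8035, -0.0995, -0.5869).
Converting back: φ = atan2(z, √(x²+y²)) = -35.93°, λ = atan2(y, x) = -172.94°.

-35.93°, -172.94°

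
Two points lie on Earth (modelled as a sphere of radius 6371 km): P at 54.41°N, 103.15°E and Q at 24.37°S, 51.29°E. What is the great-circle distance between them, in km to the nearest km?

With latitudes φ₁ = 54.410°, φ₂ = -24.370° and longitude difference Δλ = -51.860°:
cos c = sin φ₁ sin φ₂ + cos φ₁ cos φ₂ cos Δλ = (0.8132)(-0.4126) + (0.5820)(0.9109)(0.6176) = -0.00815,
so c = arccos(-0.00815) = 1.57895 rad.
Distance = R·c = 6371 × 1.5789 ≈ 10059 km.

10059 km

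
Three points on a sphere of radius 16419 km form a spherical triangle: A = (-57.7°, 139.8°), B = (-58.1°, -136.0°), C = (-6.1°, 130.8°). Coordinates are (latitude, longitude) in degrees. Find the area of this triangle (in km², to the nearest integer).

75869662 km²

Side lengths (central angles): a = 1.5099, b = 0.9089, c = 0.7286 rad; semiperimeter s = 1.5737.
By l'Huilier's theorem, tan(E/4) = √[tan(s/2) tan((s−a)/2) tan((s−b)/2) tan((s−c)/2)], giving spherical excess E = 0.2814 rad.
Area = E·R² = 0.2814 × (16419)² ≈ 75869662 km².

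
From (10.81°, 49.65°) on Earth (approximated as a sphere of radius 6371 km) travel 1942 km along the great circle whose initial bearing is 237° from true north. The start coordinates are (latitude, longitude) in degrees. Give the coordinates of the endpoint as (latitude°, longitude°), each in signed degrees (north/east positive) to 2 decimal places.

1.05°, 35.07°

Angular distance δ = d/R = 1942/6371 = 0.30482 rad; initial bearing θ = 4.1364 rad.
sin φ₂ = sin φ₁ cos δ + cos φ₁ sin δ cos θ = (0.1876)(0.9539) + (0.9823)(0.3001)(-0.5446) = 0.0184, so φ₂ = 1.05°.
Δλ = atan2(sin θ sin δ cos φ₁, cos δ − sin φ₁ sin φ₂) = atan2(-0.2472, 0.9505) = -14.581°.
λ₂ = 49.650° − 14.581° = 35.07°.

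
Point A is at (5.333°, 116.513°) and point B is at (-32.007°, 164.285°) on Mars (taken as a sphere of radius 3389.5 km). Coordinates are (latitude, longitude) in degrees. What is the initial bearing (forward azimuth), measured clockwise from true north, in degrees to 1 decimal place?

132.8°

Δλ = 47.772° = 0.8338 rad.
y = sin Δλ · cos φ₂ = (0.7405)(0.8480) = 0.6279
x = cos φ₁ sin φ₂ − sin φ₁ cos φ₂ cos Δλ = (0.9957)(-0.5300) − (0.0929)(0.8480)(0.6721) = -0.5807
θ = atan2(y, x) = 132.76°, so the bearing is 132.8°.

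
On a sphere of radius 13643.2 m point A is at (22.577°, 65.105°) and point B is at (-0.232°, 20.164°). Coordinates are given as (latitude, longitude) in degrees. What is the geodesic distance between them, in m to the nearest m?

11740 m

Let φ₁ = 0.3940 rad, φ₂ = -0.0040 rad, and Δλ = -0.7844 rad.
cos c = sin φ₁ sin φ₂ + cos φ₁ cos φ₂ cos Δλ = (0.3839)(-0.0040) + (0.9234)(1.0000)(0.7078) = 0.65203,
so c = arccos(0.65203) = 0.86054 rad.
Distance = R·c = 13643.2 × 0.8605 ≈ 11740 m.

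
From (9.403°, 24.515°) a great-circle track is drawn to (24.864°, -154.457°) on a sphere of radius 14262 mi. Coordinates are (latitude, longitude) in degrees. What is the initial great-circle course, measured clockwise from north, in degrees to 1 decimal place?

Δλ = -178.972° = -3.1237 rad.
y = sin Δλ · cos φ₂ = (-0.0179)(0.9073) = -0.0163
x = cos φ₁ sin φ₂ − sin φ₁ cos φ₂ cos Δλ = (0.9866)(0.4205) − (0.1634)(0.9073)(-0.9998) = 0.5630
θ = atan2(y, x) = -1.66°; adding 360° gives 358.3°.

358.3°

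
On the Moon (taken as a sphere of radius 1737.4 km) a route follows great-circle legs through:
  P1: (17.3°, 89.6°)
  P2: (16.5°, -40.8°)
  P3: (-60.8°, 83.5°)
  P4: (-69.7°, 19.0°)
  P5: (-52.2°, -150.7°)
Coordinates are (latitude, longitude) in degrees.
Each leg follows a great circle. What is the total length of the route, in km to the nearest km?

9890 km

Leg P1→P2: central angle 2.1047 rad, distance 3656.6 km.
Leg P2→P3: central angle 2.1078 rad, distance 3662.0 km.
Leg P3→P4: central angle 0.4700 rad, distance 816.6 km.
Leg P4→P5: central angle 1.0100 rad, distance 1754.8 km.
Total: 3656.6 + 3662.0 + 816.6 + 1754.8 ≈ 9890 km.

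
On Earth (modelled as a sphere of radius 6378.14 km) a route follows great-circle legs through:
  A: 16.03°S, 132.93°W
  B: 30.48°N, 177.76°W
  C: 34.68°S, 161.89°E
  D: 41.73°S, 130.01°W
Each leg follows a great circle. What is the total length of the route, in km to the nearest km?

20475 km

Leg A→B: central angle 1.1070 rad, distance 7060.5 km.
Leg B→C: central angle 1.1855 rad, distance 7561.2 km.
Leg C→D: central angle 0.9177 rad, distance 5853.3 km.
Total: 7060.5 + 7561.2 + 5853.3 ≈ 20475 km.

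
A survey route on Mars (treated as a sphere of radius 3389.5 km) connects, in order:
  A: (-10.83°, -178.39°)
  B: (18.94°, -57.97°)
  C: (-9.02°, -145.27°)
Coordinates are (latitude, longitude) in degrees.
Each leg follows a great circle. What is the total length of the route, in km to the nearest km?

12571 km

Leg A→B: central angle 2.1310 rad, distance 7223.1 km.
Leg B→C: central angle 1.5777 rad, distance 5347.5 km.
Total: 7223.1 + 5347.5 ≈ 12571 km.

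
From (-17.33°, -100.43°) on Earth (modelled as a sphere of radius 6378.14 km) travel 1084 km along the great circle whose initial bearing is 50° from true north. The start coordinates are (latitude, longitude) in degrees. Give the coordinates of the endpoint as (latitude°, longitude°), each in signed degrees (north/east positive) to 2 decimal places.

Angular distance δ = d/R = 1084/6378.14 = 0.16996 rad; initial bearing θ = 0.8727 rad.
sin φ₂ = sin φ₁ cos δ + cos φ₁ sin δ cos θ = (-0.2979)(0.9856) + (0.9546)(0.1691)(0.6428) = -0.1898, so φ₂ = -10.94°.
Δλ = atan2(sin θ sin δ cos φ₁, cos δ − sin φ₁ sin φ₂) = atan2(0.1237, 0.9291) = 7.583°.
λ₂ = -100.430° + 7.583° = -92.85°.

-10.94°, -92.85°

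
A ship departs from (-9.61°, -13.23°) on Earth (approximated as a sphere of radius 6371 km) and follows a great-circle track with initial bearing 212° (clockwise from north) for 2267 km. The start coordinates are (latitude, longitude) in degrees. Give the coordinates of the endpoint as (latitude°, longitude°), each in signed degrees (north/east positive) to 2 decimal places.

Angular distance δ = d/R = 2267/6371 = 0.35583 rad; initial bearing θ = 3.7001 rad.
sin φ₂ = sin φ₁ cos δ + cos φ₁ sin δ cos θ = (-0.1669)(0.9374) + (0.9860)(0.3484)(-0.8480) = -0.4478, so φ₂ = -26.60°.
Δλ = atan2(sin θ sin δ cos φ₁, cos δ − sin φ₁ sin φ₂) = atan2(-0.1820, 0.8626) = -11.915°.
λ₂ = -13.230° − 11.915° = -25.15°.

-26.60°, -25.15°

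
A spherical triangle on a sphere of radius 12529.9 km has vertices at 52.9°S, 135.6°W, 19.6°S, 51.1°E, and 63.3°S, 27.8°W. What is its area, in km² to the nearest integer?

85240359 km²

Side lengths (central angles): a = 1.1797, b = 0.8896, c = 1.8722 rad; semiperimeter s = 1.9708.
By l'Huilier's theorem, tan(E/4) = √[tan(s/2) tan((s−a)/2) tan((s−b)/2) tan((s−c)/2)], giving spherical excess E = 0.5429 rad.
Area = E·R² = 0.5429 × (12529.9)² ≈ 85240359 km².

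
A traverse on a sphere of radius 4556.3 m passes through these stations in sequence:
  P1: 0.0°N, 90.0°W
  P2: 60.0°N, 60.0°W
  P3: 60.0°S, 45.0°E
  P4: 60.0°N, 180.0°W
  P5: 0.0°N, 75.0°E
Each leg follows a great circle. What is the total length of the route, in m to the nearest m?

36920 m

Leg P1→P2: central angle 1.1230 rad, distance 5116.6 m.
Leg P2→P3: central angle 2.5230 rad, distance 11495.6 m.
Leg P3→P4: central angle 2.7565 rad, distance 12559.6 m.
Leg P4→P5: central angle 1.7006 rad, distance 7748.3 m.
Total: 5116.6 + 11495.6 + 12559.6 + 7748.3 ≈ 36920 m.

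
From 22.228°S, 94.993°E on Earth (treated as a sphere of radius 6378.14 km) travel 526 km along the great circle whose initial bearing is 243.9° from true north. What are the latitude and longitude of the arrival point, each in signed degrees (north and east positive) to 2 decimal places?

-24.24°, 90.34°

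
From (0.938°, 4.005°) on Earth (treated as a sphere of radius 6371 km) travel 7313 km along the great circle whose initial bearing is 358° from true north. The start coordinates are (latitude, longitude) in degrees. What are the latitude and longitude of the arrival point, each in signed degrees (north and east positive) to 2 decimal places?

Angular distance δ = d/R = 7313/6371 = 1.14786 rad; initial bearing θ = 6.2483 rad.
sin φ₂ = sin φ₁ cos δ + cos φ₁ sin δ cos θ = (0.0164)(0.4104) + (0.9999)(0.9119)(0.9994) = 0.9179, so φ₂ = 66.63°.
Δλ = atan2(sin θ sin δ cos φ₁, cos δ − sin φ₁ sin φ₂) = atan2(-0.0318, 0.3954) = -4.601°.
λ₂ = 4.005° − 4.601° = -0.60°.

66.63°, -0.60°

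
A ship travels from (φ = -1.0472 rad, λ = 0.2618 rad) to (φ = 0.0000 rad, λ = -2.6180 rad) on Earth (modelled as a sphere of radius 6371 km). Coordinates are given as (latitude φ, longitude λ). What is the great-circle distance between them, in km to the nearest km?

In radians: φ₁ = -1.0472, φ₂ = 0.0000, Δλ = -165.000° = -2.8798 rad.
cos c = sin φ₁ sin φ₂ + cos φ₁ cos φ₂ cos Δλ = (-0.8660)(0.0000) + (0.5000)(1.0000)(-0.9659) = -0.48296,
so c = arccos(-0.48296) = 2.07483 rad.
Distance = R·c = 6371 × 2.0748 ≈ 13219 km.

13219 km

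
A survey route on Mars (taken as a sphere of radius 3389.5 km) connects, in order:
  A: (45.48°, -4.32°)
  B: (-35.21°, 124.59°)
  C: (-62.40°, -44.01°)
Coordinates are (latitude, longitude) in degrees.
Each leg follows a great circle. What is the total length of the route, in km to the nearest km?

13156 km

Leg A→B: central angle 2.4511 rad, distance 8308.0 km.
Leg B→C: central angle 1.4304 rad, distance 4848.5 km.
Total: 8308.0 + 4848.5 ≈ 13156 km.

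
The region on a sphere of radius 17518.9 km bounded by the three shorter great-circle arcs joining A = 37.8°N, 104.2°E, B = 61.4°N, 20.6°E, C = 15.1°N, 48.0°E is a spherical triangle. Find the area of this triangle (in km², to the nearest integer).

127123012 km²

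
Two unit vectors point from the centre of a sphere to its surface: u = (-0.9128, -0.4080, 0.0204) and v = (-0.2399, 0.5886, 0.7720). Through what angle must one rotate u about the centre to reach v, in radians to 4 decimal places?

u·v = -0.0054; |u| = 1.0000, |v| = 1.0000.
cos θ = (u·v)/(|u||v|) = -0.0054, so θ = 1.5762 rad.

1.5762 rad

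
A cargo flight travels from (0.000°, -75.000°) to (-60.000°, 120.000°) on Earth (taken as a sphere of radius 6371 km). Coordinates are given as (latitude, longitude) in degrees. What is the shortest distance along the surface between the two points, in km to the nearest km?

13219 km

Let φ₁ = 0.0000 rad, φ₂ = -1.0472 rad, and Δλ = -2.8798 rad.
cos c = sin φ₁ sin φ₂ + cos φ₁ cos φ₂ cos Δλ = (0.0000)(-0.8660) + (1.0000)(0.5000)(-0.9659) = -0.48296,
so c = arccos(-0.48296) = 2.07483 rad.
Distance = R·c = 6371 × 2.0748 ≈ 13219 km.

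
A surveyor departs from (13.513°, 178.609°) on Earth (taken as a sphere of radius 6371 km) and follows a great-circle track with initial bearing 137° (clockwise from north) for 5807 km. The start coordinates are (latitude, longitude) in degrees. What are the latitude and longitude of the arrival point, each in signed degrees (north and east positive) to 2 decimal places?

-24.77°, -144.97°

Angular distance δ = d/R = 5807/6371 = 0.91147 rad; initial bearing θ = 2.3911 rad.
sin φ₂ = sin φ₁ cos δ + cos φ₁ sin δ cos θ = (0.2337)(0.6126) + (0.9723)(0.7904)(-0.7314) = -0.4189, so φ₂ = -24.77°.
Δλ = atan2(sin θ sin δ cos φ₁, cos δ − sin φ₁ sin φ₂) = atan2(0.5241, 0.7105) = 36.417°.
λ₂ = 178.609° + 36.417° = 215.03° → -144.97° after wrapping to (−180°, 180°].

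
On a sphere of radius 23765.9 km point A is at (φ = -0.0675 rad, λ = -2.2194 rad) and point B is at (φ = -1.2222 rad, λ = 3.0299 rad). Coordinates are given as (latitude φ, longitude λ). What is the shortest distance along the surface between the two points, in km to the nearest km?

31627 km

Let φ₁ = -0.0675 rad, φ₂ = -1.2222 rad, and Δλ = -1.0339 rad.
cos c = sin φ₁ sin φ₂ + cos φ₁ cos φ₂ cos Δλ = (-0.0674)(-0.9399) + (0.9977)(0.3416)(0.5115) = 0.23771,
so c = arccos(0.23771) = 1.33079 rad.
Distance = R·c = 23765.9 × 1.3308 ≈ 31627 km.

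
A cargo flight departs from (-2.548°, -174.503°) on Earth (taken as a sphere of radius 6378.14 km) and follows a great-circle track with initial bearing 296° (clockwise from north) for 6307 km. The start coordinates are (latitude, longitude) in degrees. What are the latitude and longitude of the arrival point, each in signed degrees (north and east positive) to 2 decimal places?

19.96°, 132.48°

Angular distance δ = d/R = 6307/6378.14 = 0.98885 rad; initial bearing θ = 5.1662 rad.
sin φ₂ = sin φ₁ cos δ + cos φ₁ sin δ cos θ = (-0.0445)(0.5497) + (0.9990)(0.8354)(0.4384) = 0.3414, so φ₂ = 19.96°.
Δλ = atan2(sin θ sin δ cos φ₁, cos δ − sin φ₁ sin φ₂) = atan2(-0.7501, 0.5648) = -53.020°.
λ₂ = -174.503° − 53.020° = -227.52° → 132.48° after wrapping to (−180°, 180°].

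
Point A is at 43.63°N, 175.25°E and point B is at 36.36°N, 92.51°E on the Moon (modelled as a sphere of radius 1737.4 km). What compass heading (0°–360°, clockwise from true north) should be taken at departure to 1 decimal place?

294.2°

Δλ = -82.740° = -1.4441 rad.
y = sin Δλ · cos φ₂ = (-0.9920)(0.8053) = -0.7989
x = cos φ₁ sin φ₂ − sin φ₁ cos φ₂ cos Δλ = (0.7238)(0.5929) − (0.6900)(0.8053)(0.1264) = 0.3589
θ = atan2(y, x) = -65.81°; adding 360° gives 294.2°.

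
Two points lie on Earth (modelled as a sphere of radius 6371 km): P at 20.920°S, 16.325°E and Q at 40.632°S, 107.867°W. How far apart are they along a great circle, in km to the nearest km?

11069 km

In radians: φ₁ = -0.3651, φ₂ = -0.7092, Δλ = -124.192° = -2.1676 rad.
cos c = sin φ₁ sin φ₂ + cos φ₁ cos φ₂ cos Δλ = (-0.3571)(-0.6512) + (0.9341)(0.7589)(-0.5620) = -0.16585,
so c = arccos(-0.16585) = 1.73741 rad.
Distance = R·c = 6371 × 1.7374 ≈ 11069 km.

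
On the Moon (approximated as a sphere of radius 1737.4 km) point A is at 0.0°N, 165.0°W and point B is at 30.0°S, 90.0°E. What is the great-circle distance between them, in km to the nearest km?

With latitudes φ₁ = 0.000°, φ₂ = -30.000° and longitude difference Δλ = -105.000°:
cos c = sin φ₁ sin φ₂ + cos φ₁ cos φ₂ cos Δλ = (0.0000)(-0.5000) + (1.0000)(0.8660)(-0.2588) = -0.22414,
so c = arccos(-0.22414) = 1.79686 rad.
Distance = R·c = 1737.4 × 1.7969 ≈ 3122 km.

3122 km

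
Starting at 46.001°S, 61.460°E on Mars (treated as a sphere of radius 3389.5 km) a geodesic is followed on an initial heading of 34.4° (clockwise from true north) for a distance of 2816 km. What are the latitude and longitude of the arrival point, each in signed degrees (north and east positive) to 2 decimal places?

-3.54°, 86.17°

Angular distance δ = d/R = 2816/3389.5 = 0.83080 rad; initial bearing θ = 0.6004 rad.
sin φ₂ = sin φ₁ cos δ + cos φ₁ sin δ cos θ = (-0.7194)(0.6743) + (0.6946)(0.7385)(0.8251) = -0.0618, so φ₂ = -3.54°.
Δλ = atan2(sin θ sin δ cos φ₁, cos δ − sin φ₁ sin φ₂) = atan2(0.2898, 0.6298) = 24.709°.
λ₂ = 61.460° + 24.709° = 86.17°.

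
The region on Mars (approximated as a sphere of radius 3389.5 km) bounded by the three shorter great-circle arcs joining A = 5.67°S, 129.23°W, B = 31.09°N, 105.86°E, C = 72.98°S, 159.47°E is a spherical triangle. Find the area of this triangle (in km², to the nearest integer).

27657067 km²

Side lengths (central angles): a = 1.9231, b = 1.3818, c = 2.1397 rad; semiperimeter s = 2.7223.
By l'Huilier's theorem, tan(E/4) = √[tan(s/2) tan((s−a)/2) tan((s−b)/2) tan((s−c)/2)], giving spherical excess E = 2.4073 rad.
Area = E·R² = 2.4073 × (3389.5)² ≈ 27657067 km².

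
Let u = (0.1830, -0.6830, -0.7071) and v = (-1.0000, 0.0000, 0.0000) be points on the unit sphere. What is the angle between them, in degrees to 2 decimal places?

100.54°

u·v = -0.1830; |u| = 1.0000, |v| = 1.0000.
cos θ = (u·v)/(|u||v|) = -0.1830, so θ = 100.54°.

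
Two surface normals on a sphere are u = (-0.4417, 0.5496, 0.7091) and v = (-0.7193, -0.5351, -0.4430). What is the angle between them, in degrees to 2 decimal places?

106.89°

u·v = -0.2905; |u| = 1.0000, |v| = 1.0000.
cos θ = (u·v)/(|u||v|) = -0.2905, so θ = 106.89°.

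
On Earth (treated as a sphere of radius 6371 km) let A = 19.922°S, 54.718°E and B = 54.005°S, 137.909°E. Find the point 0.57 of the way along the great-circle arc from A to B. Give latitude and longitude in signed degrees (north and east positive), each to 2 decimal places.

The central angle between A and B is δ = 1.2226 rad.
With f = 0.57, the slerp weights are sin((1−f)δ)/sin δ = 0.5339 and sin(fδ)/sin δ = 0.6828.
Weighted sum of the unit vectors: (0.5339)·(0.5430,0.7675,-0.3407) + (0.6828)·(-0.4361,0.3940,-0.8091) = (-0.0079, 0.6787, -0.7344).
Converting back: φ = atan2(z, √(x²+y²)) = -47.25°, λ = atan2(y, x) = 90.67°.

-47.25°, 90.67°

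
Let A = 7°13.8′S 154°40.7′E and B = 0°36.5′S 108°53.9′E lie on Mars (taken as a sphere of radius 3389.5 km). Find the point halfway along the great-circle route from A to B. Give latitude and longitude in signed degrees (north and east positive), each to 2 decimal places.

The central angle between A and B is δ = 0.8049 rad.
With f = 0.5, the slerp weights are sin((1−f)δ)/sin δ = 0.5434 and sin(fδ)/sin δ = 0.5434.
Weighted sum of the unit vectors: (0.5434)·(-0.8967,0.4243,-0.1259) + (0.5434)·(-0.3239,0.9460,-0.0106) = (-0.6633, 0.7447, -0.0742).
Converting back: φ = atan2(z, √(x²+y²)) = -4.25°, λ = atan2(y, x) = 131.69°.

-4.25°, 131.69°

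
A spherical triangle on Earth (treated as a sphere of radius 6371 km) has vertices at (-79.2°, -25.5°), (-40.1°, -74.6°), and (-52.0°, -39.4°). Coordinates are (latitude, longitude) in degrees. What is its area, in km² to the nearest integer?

Side lengths (central angles): a = 0.4682, b = 0.4821, c = 0.7575 rad; semiperimeter s = 0.8539.
By l'Huilier's theorem, tan(E/4) = √[tan(s/2) tan((s−a)/2) tan((s−b)/2) tan((s−c)/2)], giving spherical excess E = 0.1135 rad.
Area = E·R² = 0.1135 × (6371)² ≈ 4607148 km².

4607148 km²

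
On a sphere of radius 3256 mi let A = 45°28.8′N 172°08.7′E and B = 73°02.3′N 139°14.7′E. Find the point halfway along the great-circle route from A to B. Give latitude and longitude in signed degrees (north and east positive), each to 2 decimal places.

60.12°, 162.64°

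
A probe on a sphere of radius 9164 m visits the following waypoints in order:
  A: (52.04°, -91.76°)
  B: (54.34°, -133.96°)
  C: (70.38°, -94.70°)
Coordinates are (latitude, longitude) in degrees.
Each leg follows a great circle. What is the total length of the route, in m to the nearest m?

Leg A→B: central angle 0.4365 rad, distance 3999.8 m.
Leg B→C: central angle 0.4106 rad, distance 3762.7 m.
Total: 3999.8 + 3762.7 ≈ 7763 m.

7763 m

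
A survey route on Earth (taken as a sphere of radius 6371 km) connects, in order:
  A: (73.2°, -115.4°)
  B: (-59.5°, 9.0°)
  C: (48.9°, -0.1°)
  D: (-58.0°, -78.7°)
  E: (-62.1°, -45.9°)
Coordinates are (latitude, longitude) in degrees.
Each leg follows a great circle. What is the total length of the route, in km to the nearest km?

45067 km

Leg A→B: central angle 2.7086 rad, distance 17256.8 km.
Leg B→C: central angle 1.8964 rad, distance 12081.7 km.
Leg C→D: central angle 2.1775 rad, distance 13873.2 km.
Leg D→E: central angle 0.2912 rad, distance 1855.1 km.
Total: 17256.8 + 12081.7 + 13873.2 + 1855.1 ≈ 45067 km.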